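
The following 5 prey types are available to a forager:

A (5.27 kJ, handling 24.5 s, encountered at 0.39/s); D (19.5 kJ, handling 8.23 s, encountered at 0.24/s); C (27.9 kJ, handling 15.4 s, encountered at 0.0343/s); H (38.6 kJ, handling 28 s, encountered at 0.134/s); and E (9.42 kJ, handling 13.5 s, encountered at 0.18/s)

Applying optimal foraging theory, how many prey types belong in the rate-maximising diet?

2

Rank by E/h (kJ/s): D 2.37, C 1.81, H 1.38, E 0.698, A 0.215. Include each in turn until the next type's E/h falls below the running intake rate.
Rate on top 1: 1.573. C: 1.81 > 1.573 → include.
Rate on top 2: 1.609. H: 1.38 < 1.609 → exclude; stop.
Optimal diet: D, C — 2 of 5 types.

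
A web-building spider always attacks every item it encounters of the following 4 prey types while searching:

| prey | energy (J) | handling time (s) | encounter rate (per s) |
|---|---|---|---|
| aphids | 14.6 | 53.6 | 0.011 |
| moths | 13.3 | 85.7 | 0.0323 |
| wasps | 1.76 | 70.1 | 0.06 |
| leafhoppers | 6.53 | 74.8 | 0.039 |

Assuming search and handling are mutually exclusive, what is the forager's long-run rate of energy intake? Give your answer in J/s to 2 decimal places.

0.08 J/s

Energy encountered per unit search time: 0.011×14.6 + 0.0323×13.3 + 0.06×1.76 + 0.039×6.53 = 0.9505 J/s.
Handling time per unit search time: 0.011×53.6 + 0.0323×85.7 + 0.06×70.1 + 0.039×74.8 = 10.48.
Rate = 0.9505/(1 + 10.48) = 0.08279 J/s.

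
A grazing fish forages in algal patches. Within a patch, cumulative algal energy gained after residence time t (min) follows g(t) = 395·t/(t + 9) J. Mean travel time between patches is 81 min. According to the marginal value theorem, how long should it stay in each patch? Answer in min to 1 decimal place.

Maximise g(t)/(T+t): set derivative to zero → g'(t)(T+t) = g(t).
g'(t) = 395·9/(t + 9)². Setting 395·9/(t+9)² = 395t/[(t+9)(81+t)] gives 9(81+t) = t(t+9), so t² = 9×81 = 729.
t* = √729 = 27 min.

27.0 min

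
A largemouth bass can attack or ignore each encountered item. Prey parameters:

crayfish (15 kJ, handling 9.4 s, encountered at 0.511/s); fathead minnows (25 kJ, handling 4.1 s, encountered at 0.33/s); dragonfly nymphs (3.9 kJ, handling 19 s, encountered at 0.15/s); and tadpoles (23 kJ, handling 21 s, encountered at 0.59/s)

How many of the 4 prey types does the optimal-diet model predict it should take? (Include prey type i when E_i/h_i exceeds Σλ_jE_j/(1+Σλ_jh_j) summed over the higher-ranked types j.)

1

E/h in descending order: fathead minnows 6.1, crayfish 1.6, tadpoles 1.1, dragonfly nymphs 0.205 kJ/s. The optimal diet is the largest prefix of this list for which every included type satisfies E_i/h_i > R on the types above it.
Rate on top 1: 3.506. crayfish: 1.6 < 3.506 → exclude; stop.
Optimal diet: fathead minnows — 1 of 4 types.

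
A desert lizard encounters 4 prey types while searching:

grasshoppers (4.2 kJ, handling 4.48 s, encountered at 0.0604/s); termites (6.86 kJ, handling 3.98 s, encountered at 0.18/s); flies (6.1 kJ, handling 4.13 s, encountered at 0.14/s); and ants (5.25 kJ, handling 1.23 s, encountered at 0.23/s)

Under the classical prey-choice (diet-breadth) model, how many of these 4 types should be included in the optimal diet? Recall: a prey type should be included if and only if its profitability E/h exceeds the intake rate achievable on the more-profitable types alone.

E/h in descending order: ants 4.27, termites 1.72, flies 1.48, grasshoppers 0.938 kJ/s. The optimal diet is the largest prefix of this list for which every included type satisfies E_i/h_i > R on the types above it.
Rate on top 1: 0.9412. termites: 1.72 > 0.9412 → include.
Rate on top 2: 1.222. flies: 1.48 > 1.222 → include.
Rate on top 3: 1.279. grasshoppers: 0.938 < 1.279 → exclude; stop.
Optimal diet: ants, termites, flies — 3 of 4 types.

3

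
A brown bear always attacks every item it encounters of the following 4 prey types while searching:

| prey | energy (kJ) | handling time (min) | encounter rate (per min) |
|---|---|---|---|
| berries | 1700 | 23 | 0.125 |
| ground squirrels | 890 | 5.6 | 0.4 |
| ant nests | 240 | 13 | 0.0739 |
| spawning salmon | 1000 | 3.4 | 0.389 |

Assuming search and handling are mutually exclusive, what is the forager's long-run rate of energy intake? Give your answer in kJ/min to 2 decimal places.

116.12 kJ/min

R = Σλ_iE_i / (1 + Σλ_ih_i)
Numerator: 0.125×1700 + 0.4×890 + 0.0739×240 + 0.389×1000 = 975.2
Denominator: 1 + 0.125×23 + 0.4×5.6 + 0.0739×13 + 0.389×3.4 = 8.398
R = 975.2/8.398 = 116.1 kJ/min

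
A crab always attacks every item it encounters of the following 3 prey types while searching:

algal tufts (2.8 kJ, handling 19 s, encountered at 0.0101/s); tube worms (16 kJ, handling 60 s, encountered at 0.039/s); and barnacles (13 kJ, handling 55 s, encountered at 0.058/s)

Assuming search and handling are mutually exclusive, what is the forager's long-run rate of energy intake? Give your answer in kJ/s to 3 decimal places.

0.209 kJ/s

Energy encountered per unit search time: 0.0101×2.8 + 0.039×16 + 0.058×13 = 1.406 kJ/s.
Handling time per unit search time: 0.0101×19 + 0.039×60 + 0.058×55 = 5.722.
Rate = 1.406/(1 + 5.722) = 0.2092 kJ/s.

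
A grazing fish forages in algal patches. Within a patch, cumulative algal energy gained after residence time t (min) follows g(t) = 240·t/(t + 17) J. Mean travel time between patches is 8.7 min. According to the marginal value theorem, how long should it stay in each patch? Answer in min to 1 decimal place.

12.2 min

Optimal t* satisfies g'(t*) = g(t*)/(T + t*).
g'(t) = 240·17/(t + 17)². Setting 240·17/(t+17)² = 240t/[(t+17)(8.7+t)] gives 17(8.7+t) = t(t+17), so t² = 17×8.7 = 147.9.
t* = √147.9 = 12.16 min.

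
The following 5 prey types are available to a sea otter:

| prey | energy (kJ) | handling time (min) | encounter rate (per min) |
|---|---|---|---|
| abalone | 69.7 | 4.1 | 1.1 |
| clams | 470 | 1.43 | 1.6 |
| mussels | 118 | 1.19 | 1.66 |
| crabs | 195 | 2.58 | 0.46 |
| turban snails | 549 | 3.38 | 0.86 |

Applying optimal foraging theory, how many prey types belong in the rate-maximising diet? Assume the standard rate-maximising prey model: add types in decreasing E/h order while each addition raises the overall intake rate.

Profitabilities (E/h, kJ/min): clams 329, turban snails 162, mussels 99.2, crabs 75.6, abalone 17. Add prey in this order while the next type's profitability exceeds the intake rate on those already taken.
Rate on top 1: 228.7. turban snails: 162 < 228.7 → exclude; stop.
Optimal diet: clams — 1 of 5 types.

1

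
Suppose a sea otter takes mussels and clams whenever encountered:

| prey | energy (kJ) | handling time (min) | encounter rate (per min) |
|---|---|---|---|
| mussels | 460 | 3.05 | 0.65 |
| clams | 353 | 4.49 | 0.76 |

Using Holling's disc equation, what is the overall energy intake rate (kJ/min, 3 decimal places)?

R = Σλ_iE_i / (1 + Σλ_ih_i)
Numerator: 0.65×460 + 0.76×353 = 567.3
Denominator: 1 + 0.65×3.05 + 0.76×4.49 = 6.395
R = 567.3/6.395 = 88.71 kJ/min

88.708 kJ/min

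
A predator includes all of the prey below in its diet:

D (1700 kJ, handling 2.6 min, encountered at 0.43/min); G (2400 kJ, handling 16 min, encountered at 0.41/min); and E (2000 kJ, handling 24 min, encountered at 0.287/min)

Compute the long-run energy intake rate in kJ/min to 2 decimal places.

147.05 kJ/min

R = (0.43×1700 + 0.41×2400 + 0.287×2000) / (1 + 0.43×2.6 + 0.41×16 + 0.287×24) = 2289/15.57 = 147.1 kJ/min.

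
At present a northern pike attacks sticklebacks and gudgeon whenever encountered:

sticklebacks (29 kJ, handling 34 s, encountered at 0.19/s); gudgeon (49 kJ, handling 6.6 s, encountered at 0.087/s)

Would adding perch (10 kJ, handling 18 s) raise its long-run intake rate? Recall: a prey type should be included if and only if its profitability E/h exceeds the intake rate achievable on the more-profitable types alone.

No

On sticklebacks and gudgeon alone, R = ΣλE/(1+Σλh) = 9.773/8.034 = 1.216 kJ/s.
Profitability of perch: 10/18 = 0.5556 kJ/s.
0.5556 < 1.216, so adding perch would lower the average — exclude it.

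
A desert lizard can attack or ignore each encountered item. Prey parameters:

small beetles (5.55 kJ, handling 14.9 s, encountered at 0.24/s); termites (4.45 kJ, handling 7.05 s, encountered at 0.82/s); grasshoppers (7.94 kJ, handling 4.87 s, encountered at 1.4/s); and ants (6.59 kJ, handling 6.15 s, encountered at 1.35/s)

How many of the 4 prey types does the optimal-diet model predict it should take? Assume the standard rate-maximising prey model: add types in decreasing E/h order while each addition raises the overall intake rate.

Rank by E/h (kJ/s): grasshoppers 1.63, ants 1.07, termites 0.631, small beetles 0.372. Include each in turn until the next type's E/h falls below the running intake rate.
Rate on top 1: 1.422. ants: 1.07 < 1.422 → exclude; stop.
Optimal diet: grasshoppers — 1 of 4 types.

1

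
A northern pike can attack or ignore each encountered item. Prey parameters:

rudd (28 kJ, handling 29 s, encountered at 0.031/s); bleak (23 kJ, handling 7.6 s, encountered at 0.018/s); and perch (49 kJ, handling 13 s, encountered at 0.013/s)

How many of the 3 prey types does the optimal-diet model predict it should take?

3

Profitabilities (E/h, kJ/s): perch 3.77, bleak 3.03, rudd 0.966. Add prey in this order while the next type's profitability exceeds the intake rate on those already taken.
Rate on top 1: 0.5449. bleak: 3.03 > 0.5449 → include.
Rate on top 2: 0.8049. rudd: 0.966 > 0.8049 → include.
Optimal diet: perch, bleak, rudd — 3 of 3 types.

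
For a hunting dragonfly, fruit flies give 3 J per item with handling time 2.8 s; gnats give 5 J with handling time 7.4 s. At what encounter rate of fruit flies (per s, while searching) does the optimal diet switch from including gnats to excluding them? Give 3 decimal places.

0.610 per s

At the threshold, the rate on fruit flies alone equals the profitability of gnats: λ·3/(1 + λ·2.8) = 5/7.4 = 0.6757.
Rearranging, λ(3 − 0.6757×2.8) = 0.6757, so λ = 0.6757/1.108 = 0.6098 per s.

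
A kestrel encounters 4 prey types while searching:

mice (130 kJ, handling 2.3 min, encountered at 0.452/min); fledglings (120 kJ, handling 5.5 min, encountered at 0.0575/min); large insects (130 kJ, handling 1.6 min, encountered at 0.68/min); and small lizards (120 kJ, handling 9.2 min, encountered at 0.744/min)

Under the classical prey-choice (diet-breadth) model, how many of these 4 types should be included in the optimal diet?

E/h in descending order: large insects 81.2, mice 56.5, fledglings 21.8, small lizards 13 kJ/min. The optimal diet is the largest prefix of this list for which every included type satisfies E_i/h_i > R on the types above it.
Rate on top 1: 42.34. mice: 56.5 > 42.34 → include.
Rate on top 2: 47.05. fledglings: 21.8 < 47.05 → exclude; stop.
Optimal diet: large insects, mice — 2 of 4 types.

2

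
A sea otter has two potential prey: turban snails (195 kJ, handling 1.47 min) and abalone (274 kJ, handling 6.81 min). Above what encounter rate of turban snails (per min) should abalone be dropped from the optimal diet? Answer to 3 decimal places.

0.296 per min

Drop abalone once their profitability E₂/h₂ falls below the rate achievable on turban snails alone: E₂/h₂ = λE₁/(1 + λh₁).
Solve for λ: λE₁h₂ = E₂(1 + λh₁) → λ(E₁h₂ − E₂h₁) = E₂ → λ = E₂/(E₁h₂ − E₂h₁).
λ = 274/(195×6.81 − 274×1.47) = 274/925.2 = 0.2962 per min.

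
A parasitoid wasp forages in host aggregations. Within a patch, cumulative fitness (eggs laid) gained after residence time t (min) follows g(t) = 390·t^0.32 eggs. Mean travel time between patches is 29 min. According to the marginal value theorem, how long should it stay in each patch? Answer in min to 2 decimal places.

13.65 min

Optimal t* satisfies g'(t*) = g(t*)/(T + t*).
g'(t) = 0.32·390·t^-0.68. Setting 0.32·390·t^-0.68 = 390·t^0.32/(29+t) gives 0.32(29+t) = t, so 0.68·t = 0.32×29.
t* = 0.32×29/0.68 = 13.65 min.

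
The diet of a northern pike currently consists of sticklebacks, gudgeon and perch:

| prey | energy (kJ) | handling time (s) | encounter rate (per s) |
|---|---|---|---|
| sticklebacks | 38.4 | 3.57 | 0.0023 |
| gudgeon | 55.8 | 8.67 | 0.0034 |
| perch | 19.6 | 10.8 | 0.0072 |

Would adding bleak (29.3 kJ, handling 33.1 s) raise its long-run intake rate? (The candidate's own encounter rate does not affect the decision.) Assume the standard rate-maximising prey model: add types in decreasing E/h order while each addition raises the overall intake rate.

On sticklebacks, gudgeon and perch alone, R = ΣλE/(1+Σλh) = 0.4192/1.115 = 0.3758 kJ/s.
Profitability of bleak: 29.3/33.1 = 0.8852 kJ/s.
0.8852 > 0.3758, so adding bleak raises the average — include it.

Yes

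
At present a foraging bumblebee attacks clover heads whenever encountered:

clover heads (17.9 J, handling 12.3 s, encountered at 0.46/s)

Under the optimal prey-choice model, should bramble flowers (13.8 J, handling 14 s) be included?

No

Intake rate on the current diet: R = (0.46×17.9) / (1 + 0.46×12.3) = 8.234/6.658 = 1.237 J/s.
bramble flowers: E/h = 13.8/14 = 0.9857 J/s.
Since 0.9857 < R, time spent handling bramble flowers is better spent searching.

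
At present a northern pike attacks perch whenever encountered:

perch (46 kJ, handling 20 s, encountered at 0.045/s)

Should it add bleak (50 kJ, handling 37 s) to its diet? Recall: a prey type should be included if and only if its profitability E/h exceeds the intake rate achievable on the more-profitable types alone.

Current rate: (0.045×46)/(1 + 0.045×20) = 1.089 kJ/s.
Profitability of bleak: 50/37 = 1.351 kJ/s.
1.351 > 1.089, so adding bleak raises the average — include it.

Yes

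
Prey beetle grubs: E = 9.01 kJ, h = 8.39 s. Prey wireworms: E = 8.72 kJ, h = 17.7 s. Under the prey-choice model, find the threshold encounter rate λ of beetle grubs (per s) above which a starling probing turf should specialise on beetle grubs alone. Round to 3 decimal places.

0.101 per s

The zero-one rule: include wireworms iff E₂/h₂ > λE₁/(1+λh₁). Equality gives the switch point.
λE₁h₂ = E₂ + λE₂h₁ ⇒ λ = E₂/(E₁h₂ − E₂h₁) = 8.72/(159.5 − 73.16) = 0.101 per s.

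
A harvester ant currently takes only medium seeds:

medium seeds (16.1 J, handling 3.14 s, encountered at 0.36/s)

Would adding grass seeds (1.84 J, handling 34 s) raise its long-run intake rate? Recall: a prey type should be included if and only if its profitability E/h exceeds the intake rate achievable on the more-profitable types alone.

Intake rate on the current diet: R = (0.36×16.1) / (1 + 0.36×3.14) = 5.796/2.13 = 2.721 J/s.
Profitability of grass seeds: 1.84/34 = 0.05412 J/s.
Since 0.05412 < R, time spent handling grass seeds is better spent searching.

No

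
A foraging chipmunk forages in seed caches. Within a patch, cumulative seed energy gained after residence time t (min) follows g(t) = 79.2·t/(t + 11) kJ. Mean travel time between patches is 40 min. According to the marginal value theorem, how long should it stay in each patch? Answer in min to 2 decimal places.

By the marginal value theorem, leave when the instantaneous gain rate g'(t) equals the habitat-wide average g(t)/(T + t).
g'(t) = 79.2·11/(t + 11)². Setting 79.2·11/(t+11)² = 79.2t/[(t+11)(40+t)] gives 11(40+t) = t(t+11), so t² = 11×40 = 440.
t* = √440 = 20.98 min.

20.98 min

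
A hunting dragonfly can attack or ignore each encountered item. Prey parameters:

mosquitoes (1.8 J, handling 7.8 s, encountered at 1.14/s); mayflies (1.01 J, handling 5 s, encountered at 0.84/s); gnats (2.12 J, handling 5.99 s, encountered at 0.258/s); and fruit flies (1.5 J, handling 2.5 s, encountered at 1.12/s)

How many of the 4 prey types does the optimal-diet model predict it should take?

1

Profitabilities (E/h, J/s): fruit flies 0.6, gnats 0.354, mosquitoes 0.231, mayflies 0.202. Add prey in this order while the next type's profitability exceeds the intake rate on those already taken.
Rate on top 1: 0.4421. gnats: 0.354 < 0.4421 → exclude; stop.
Optimal diet: fruit flies — 1 of 4 types.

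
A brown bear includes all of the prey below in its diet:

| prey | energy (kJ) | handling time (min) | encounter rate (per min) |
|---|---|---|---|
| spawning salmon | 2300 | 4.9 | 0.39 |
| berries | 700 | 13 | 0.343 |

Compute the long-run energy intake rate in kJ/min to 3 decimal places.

154.288 kJ/min

Energy encountered per unit search time: 0.39×2300 + 0.343×700 = 1137 kJ/min.
Handling time per unit search time: 0.39×4.9 + 0.343×13 = 6.37.
Rate = 1137/(1 + 6.37) = 154.3 kJ/min.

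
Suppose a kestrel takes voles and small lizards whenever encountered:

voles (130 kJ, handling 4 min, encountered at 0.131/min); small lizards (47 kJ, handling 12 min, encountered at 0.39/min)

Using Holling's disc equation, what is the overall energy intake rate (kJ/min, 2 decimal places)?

Energy encountered per unit search time: 0.131×130 + 0.39×47 = 35.36 kJ/min.
Handling time per unit search time: 0.131×4 + 0.39×12 = 5.204.
Rate = 35.36/(1 + 5.204) = 5.7 kJ/min.

5.70 kJ/min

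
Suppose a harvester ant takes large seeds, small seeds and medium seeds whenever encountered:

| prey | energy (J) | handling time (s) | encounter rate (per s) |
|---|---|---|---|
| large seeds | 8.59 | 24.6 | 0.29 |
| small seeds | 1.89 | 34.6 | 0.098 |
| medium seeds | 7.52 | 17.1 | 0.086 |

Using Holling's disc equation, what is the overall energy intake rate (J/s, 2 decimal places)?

0.26 J/s

Energy encountered per unit search time: 0.29×8.59 + 0.098×1.89 + 0.086×7.52 = 3.323 J/s.
Handling time per unit search time: 0.29×24.6 + 0.098×34.6 + 0.086×17.1 = 12.
Rate = 3.323/(1 + 12) = 0.2557 J/s.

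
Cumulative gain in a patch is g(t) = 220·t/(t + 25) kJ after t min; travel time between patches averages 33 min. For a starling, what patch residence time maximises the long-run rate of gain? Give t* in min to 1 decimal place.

Maximise g(t)/(T+t): set derivative to zero → g'(t)(T+t) = g(t).
g'(t) = 220·25/(t + 25)². Setting 220·25/(t+25)² = 220t/[(t+25)(33+t)] gives 25(33+t) = t(t+25), so t² = 25×33 = 825.
t* = √825 = 28.72 min.

28.7 min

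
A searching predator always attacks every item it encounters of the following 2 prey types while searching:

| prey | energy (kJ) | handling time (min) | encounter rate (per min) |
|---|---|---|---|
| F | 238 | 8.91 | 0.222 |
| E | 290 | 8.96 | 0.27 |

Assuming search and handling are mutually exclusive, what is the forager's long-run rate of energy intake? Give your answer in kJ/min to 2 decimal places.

Energy encountered per unit search time: 0.222×238 + 0.27×290 = 131.1 kJ/min.
Handling time per unit search time: 0.222×8.91 + 0.27×8.96 = 4.397.
Rate = 131.1/(1 + 4.397) = 24.3 kJ/min.

24.30 kJ/min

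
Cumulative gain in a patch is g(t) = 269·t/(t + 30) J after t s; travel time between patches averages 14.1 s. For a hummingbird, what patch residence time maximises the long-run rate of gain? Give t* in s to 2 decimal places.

20.57 s

Maximise g(t)/(T+t): set derivative to zero → g'(t)(T+t) = g(t).
g'(t) = 269·30/(t + 30)². Setting 269·30/(t+30)² = 269t/[(t+30)(14.1+t)] gives 30(14.1+t) = t(t+30), so t² = 30×14.1 = 423.
t* = √423 = 20.57 s.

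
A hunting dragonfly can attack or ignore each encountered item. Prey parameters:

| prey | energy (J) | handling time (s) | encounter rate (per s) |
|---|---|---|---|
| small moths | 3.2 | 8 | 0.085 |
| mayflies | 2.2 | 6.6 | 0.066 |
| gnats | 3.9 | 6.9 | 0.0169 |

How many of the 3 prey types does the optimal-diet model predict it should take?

3

Profitabilities (E/h, J/s): gnats 0.565, small moths 0.4, mayflies 0.333. Add prey in this order while the next type's profitability exceeds the intake rate on those already taken.
Rate on top 1: 0.05903. small moths: 0.4 > 0.05903 → include.
Rate on top 2: 0.1881. mayflies: 0.333 > 0.1881 → include.
Optimal diet: gnats, small moths, mayflies — 3 of 3 types.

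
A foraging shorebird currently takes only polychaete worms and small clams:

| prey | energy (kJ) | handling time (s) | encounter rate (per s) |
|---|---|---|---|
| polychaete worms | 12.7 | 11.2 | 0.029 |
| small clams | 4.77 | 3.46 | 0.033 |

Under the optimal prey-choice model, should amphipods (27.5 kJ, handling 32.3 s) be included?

On polychaete worms and small clams alone, R = ΣλE/(1+Σλh) = 0.5257/1.439 = 0.3653 kJ/s.
Profitability of amphipods: 27.5/32.3 = 0.8514 kJ/s.
0.8514 > 0.3653, so adding amphipods raises the average — include it.

Yes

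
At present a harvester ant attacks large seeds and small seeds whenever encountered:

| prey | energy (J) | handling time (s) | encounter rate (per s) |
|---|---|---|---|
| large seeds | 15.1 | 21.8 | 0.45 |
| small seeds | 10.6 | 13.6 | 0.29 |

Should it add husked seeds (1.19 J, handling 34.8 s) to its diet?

Current rate: (0.45×15.1 + 0.29×10.6)/(1 + 0.45×21.8 + 0.29×13.6) = 0.6689 J/s.
husked seeds: E/h = 1.19/34.8 = 0.0342 J/s.
Since 0.0342 < R, time spent handling husked seeds is better spent searching.

No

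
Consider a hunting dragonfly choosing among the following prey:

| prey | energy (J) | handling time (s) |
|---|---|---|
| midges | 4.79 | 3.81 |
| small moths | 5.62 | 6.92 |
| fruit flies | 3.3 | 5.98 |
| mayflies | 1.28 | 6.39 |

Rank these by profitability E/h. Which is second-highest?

In descending order of E/h:
midges: 4.79/3.81 = 1.26 J/s
small moths: 5.62/6.92 = 0.812 J/s
fruit flies: 3.3/5.98 = 0.552 J/s
mayflies: 1.28/6.39 = 0.2 J/s

small moths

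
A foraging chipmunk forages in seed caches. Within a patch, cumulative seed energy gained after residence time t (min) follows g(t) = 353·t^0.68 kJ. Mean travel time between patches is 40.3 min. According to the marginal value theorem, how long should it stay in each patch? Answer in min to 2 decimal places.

85.64 min

Optimal t* satisfies g'(t*) = g(t*)/(T + t*).
g'(t) = 0.68·353·t^-0.32. Setting 0.68·353·t^-0.32 = 353·t^0.68/(40.3+t) gives 0.68(40.3+t) = t, so 0.32·t = 0.68×40.3.
t* = 0.68×40.3/0.32 = 85.64 min.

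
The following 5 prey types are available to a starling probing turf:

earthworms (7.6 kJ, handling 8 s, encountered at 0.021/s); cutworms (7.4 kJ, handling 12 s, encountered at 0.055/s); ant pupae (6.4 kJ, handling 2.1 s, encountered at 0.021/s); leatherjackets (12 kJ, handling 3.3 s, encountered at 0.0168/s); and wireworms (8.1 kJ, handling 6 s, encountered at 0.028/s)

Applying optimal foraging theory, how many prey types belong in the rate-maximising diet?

5

E/h in descending order: leatherjackets 3.64, ant pupae 3.05, wireworms 1.35, earthworms 0.95, cutworms 0.617 kJ/s. The optimal diet is the largest prefix of this list for which every included type satisfies E_i/h_i > R on the types above it.
Rate on top 1: 0.191. ant pupae: 3.05 > 0.191 → include.
Rate on top 2: 0.3056. wireworms: 1.35 > 0.3056 → include.
Rate on top 3: 0.444. earthworms: 0.95 > 0.444 → include.
Rate on top 4: 0.5032. cutworms: 0.617 > 0.5032 → include.
Optimal diet: leatherjackets, ant pupae, wireworms, earthworms, cutworms — 5 of 5 types.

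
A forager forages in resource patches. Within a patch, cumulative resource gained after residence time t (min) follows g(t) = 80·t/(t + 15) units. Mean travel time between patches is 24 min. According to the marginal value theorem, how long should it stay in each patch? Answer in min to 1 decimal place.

Maximise g(t)/(T+t): set derivative to zero → g'(t)(T+t) = g(t).
g'(t) = 80·15/(t + 15)². Setting 80·15/(t+15)² = 80t/[(t+15)(24+t)] gives 15(24+t) = t(t+15), so t² = 15×24 = 360.
t* = √360 = 18.97 min.

19.0 min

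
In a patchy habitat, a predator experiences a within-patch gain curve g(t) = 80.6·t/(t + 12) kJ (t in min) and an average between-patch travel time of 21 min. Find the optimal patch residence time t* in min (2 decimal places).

15.87 min

Maximise g(t)/(T+t): set derivative to zero → g'(t)(T+t) = g(t).
g'(t) = 80.6·12/(t + 12)². Setting 80.6·12/(t+12)² = 80.6t/[(t+12)(21+t)] gives 12(21+t) = t(t+12), so t² = 12×21 = 252.
t* = √252 = 15.87 min.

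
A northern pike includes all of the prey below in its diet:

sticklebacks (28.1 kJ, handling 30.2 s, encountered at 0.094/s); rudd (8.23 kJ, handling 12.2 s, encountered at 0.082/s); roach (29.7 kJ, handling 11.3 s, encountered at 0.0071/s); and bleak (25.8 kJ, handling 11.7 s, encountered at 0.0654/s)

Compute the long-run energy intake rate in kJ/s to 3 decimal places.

R = Σλ_iE_i / (1 + Σλ_ih_i)
Numerator: 0.094×28.1 + 0.082×8.23 + 0.0071×29.7 + 0.0654×25.8 = 5.214
Denominator: 1 + 0.094×30.2 + 0.082×12.2 + 0.0071×11.3 + 0.0654×11.7 = 5.685
R = 5.214/5.685 = 0.9173 kJ/s

0.917 kJ/s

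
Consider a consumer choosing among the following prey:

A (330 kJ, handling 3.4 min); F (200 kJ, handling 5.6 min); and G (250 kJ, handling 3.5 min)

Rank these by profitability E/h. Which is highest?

In descending order of E/h:
A: 330/3.4 = 97.1 kJ/min
G: 250/3.5 = 71.4 kJ/min
F: 200/5.6 = 35.7 kJ/min

A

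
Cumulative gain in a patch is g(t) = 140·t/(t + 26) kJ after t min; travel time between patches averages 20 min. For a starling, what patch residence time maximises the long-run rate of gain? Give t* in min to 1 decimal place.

22.8 min

Maximise g(t)/(T+t): set derivative to zero → g'(t)(T+t) = g(t).
g'(t) = 140·26/(t + 26)². Setting 140·26/(t+26)² = 140t/[(t+26)(20+t)] gives 26(20+t) = t(t+26), so t² = 26×20 = 520.
t* = √520 = 22.8 min.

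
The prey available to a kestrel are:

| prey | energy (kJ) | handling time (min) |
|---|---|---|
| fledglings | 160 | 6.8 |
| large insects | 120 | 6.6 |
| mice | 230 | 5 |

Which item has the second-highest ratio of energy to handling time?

Profitability E/h (kJ/min): fledglings = 160/6.8 = 23.5, large insects = 120/6.6 = 18.2, mice = 230/5 = 46.
Ranked: mice > fledglings > large insects.

fledglings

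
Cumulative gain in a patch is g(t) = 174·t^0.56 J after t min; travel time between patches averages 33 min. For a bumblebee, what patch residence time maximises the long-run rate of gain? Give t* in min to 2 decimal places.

42.00 min

By the marginal value theorem, leave when the instantaneous gain rate g'(t) equals the habitat-wide average g(t)/(T + t).
g'(t) = 0.56·174·t^-0.44. Setting 0.56·174·t^-0.44 = 174·t^0.56/(33+t) gives 0.56(33+t) = t, so 0.44·t = 0.56×33.
t* = 0.56×33/0.44 = 42 min.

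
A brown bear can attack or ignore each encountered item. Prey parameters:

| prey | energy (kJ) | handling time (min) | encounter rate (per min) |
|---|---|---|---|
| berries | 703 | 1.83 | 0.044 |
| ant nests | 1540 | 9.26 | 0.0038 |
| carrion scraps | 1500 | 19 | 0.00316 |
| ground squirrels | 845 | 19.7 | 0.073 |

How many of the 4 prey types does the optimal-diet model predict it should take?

4

Profitabilities (E/h, kJ/min): berries 384, ant nests 166, carrion scraps 78.9, ground squirrels 42.9. Add prey in this order while the next type's profitability exceeds the intake rate on those already taken.
Rate on top 1: 28.63. ant nests: 166 > 28.63 → include.
Rate on top 2: 32.97. carrion scraps: 78.9 > 32.97 → include.
Rate on top 3: 35.32. ground squirrels: 42.9 > 35.32 → include.
Optimal diet: berries, ant nests, carrion scraps, ground squirrels — 4 of 4 types.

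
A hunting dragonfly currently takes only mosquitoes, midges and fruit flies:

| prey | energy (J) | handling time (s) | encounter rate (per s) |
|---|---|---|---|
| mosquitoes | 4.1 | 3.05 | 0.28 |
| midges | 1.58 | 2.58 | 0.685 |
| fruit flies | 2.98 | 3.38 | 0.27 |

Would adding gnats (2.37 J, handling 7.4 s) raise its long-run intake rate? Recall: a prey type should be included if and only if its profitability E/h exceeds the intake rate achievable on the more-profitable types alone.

No

Current rate: (0.28×4.1 + 0.685×1.58 + 0.27×2.98)/(1 + 0.28×3.05 + 0.685×2.58 + 0.27×3.38) = 0.6694 J/s.
Profitability of gnats: 2.37/7.4 = 0.3203 J/s.
0.3203 < 0.6694, so adding gnats would lower the average — exclude it.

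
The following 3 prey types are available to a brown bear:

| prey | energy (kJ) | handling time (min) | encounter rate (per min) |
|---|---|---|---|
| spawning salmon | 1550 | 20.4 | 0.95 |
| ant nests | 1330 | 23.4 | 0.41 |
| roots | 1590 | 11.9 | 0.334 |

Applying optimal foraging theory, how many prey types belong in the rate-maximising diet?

1

Rank by E/h (kJ/min): roots 134, spawning salmon 76, ant nests 56.8. Include each in turn until the next type's E/h falls below the running intake rate.
Rate on top 1: 106.8. spawning salmon: 76 < 106.8 → exclude; stop.
Optimal diet: roots — 1 of 3 types.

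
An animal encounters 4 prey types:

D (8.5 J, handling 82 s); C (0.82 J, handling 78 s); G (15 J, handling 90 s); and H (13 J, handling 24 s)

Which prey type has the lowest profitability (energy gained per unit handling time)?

C

In descending order of E/h:
H: 13/24 = 0.542 J/s
G: 15/90 = 0.167 J/s
D: 8.5/82 = 0.104 J/s
C: 0.82/78 = 0.0105 J/s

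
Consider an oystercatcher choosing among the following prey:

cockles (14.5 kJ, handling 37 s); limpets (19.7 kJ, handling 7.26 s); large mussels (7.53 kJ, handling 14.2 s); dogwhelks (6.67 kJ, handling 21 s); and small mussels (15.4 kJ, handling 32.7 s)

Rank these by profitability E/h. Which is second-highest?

large mussels

Profitability E/h (kJ/s): cockles = 14.5/37 = 0.392, limpets = 19.7/7.26 = 2.71, large mussels = 7.53/14.2 = 0.53, dogwhelks = 6.67/21 = 0.318, small mussels = 15.4/32.7 = 0.471.
Ranked: limpets > large mussels > small mussels > cockles > dogwhelks.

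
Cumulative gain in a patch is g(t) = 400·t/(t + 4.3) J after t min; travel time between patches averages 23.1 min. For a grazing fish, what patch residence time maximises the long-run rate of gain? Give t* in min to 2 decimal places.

Maximise g(t)/(T+t): set derivative to zero → g'(t)(T+t) = g(t).
g'(t) = 400·4.3/(t + 4.3)². Setting 400·4.3/(t+4.3)² = 400t/[(t+4.3)(23.1+t)] gives 4.3(23.1+t) = t(t+4.3), so t² = 4.3×23.1 = 99.33.
t* = √99.33 = 9.966 min.

9.97 min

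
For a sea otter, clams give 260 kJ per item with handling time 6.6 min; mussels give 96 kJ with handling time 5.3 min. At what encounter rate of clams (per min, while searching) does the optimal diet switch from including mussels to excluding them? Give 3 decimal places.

Drop mussels once their profitability E₂/h₂ falls below the rate achievable on clams alone: E₂/h₂ = λE₁/(1 + λh₁).
Solve for λ: λE₁h₂ = E₂(1 + λh₁) → λ(E₁h₂ − E₂h₁) = E₂ → λ = E₂/(E₁h₂ − E₂h₁).
λ = 96/(260×5.3 − 96×6.6) = 96/744.4 = 0.129 per min.

0.129 per min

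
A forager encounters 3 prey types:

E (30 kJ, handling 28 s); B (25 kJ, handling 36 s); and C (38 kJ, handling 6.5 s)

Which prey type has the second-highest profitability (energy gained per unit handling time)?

Profitability E/h (kJ/s): E = 30/28 = 1.07, B = 25/36 = 0.694, C = 38/6.5 = 5.85.
Ranked: C > E > B.

E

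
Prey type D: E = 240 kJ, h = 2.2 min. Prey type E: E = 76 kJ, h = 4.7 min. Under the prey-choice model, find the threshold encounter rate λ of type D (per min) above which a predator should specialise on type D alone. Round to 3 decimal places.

0.079 per min

Drop type E once their profitability E₂/h₂ falls below the rate achievable on type D alone: E₂/h₂ = λE₁/(1 + λh₁).
Solve for λ: λE₁h₂ = E₂(1 + λh₁) → λ(E₁h₂ − E₂h₁) = E₂ → λ = E₂/(E₁h₂ − E₂h₁).
λ = 76/(240×4.7 − 76×2.2) = 76/960.8 = 0.0791 per min.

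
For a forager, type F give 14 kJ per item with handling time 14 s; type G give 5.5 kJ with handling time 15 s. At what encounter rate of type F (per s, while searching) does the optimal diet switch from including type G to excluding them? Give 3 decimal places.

At the threshold, the rate on type F alone equals the profitability of type G: λ·14/(1 + λ·14) = 5.5/15 = 0.3667.
Rearranging, λ(14 − 0.3667×14) = 0.3667, so λ = 0.3667/8.867 = 0.04135 per s.

0.041 per s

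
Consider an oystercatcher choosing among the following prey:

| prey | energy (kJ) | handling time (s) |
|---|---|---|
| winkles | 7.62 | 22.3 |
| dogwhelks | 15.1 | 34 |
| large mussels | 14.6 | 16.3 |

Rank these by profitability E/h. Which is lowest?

winkles

In descending order of E/h:
large mussels: 14.6/16.3 = 0.896 kJ/s
dogwhelks: 15.1/34 = 0.444 kJ/s
winkles: 7.62/22.3 = 0.342 kJ/s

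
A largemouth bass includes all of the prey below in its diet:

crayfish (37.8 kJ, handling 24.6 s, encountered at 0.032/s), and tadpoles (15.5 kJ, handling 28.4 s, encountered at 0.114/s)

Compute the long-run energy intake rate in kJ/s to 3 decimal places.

0.592 kJ/s

R = Σλ_iE_i / (1 + Σλ_ih_i)
Numerator: 0.032×37.8 + 0.114×15.5 = 2.977
Denominator: 1 + 0.032×24.6 + 0.114×28.4 = 5.025
R = 2.977/5.025 = 0.5924 kJ/s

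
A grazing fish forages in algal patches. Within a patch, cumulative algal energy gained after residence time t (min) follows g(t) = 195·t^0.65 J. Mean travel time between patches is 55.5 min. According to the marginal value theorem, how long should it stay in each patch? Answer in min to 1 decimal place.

By the marginal value theorem, leave when the instantaneous gain rate g'(t) equals the habitat-wide average g(t)/(T + t).
g'(t) = 0.65·195·t^-0.35. Setting 0.65·195·t^-0.35 = 195·t^0.65/(55.5+t) gives 0.65(55.5+t) = t, so 0.35·t = 0.65×55.5.
t* = 0.65×55.5/0.35 = 103.1 min.

103.1 min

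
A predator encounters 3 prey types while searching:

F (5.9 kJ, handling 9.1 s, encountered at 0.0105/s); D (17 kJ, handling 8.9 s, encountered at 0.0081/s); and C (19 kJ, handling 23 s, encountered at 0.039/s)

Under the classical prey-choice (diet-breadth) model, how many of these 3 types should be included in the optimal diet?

3

Rank by E/h (kJ/s): D 1.91, C 0.826, F 0.648. Include each in turn until the next type's E/h falls below the running intake rate.
Rate on top 1: 0.1284. C: 0.826 > 0.1284 → include.
Rate on top 2: 0.4462. F: 0.648 > 0.4462 → include.
Optimal diet: D, C, F — 3 of 3 types.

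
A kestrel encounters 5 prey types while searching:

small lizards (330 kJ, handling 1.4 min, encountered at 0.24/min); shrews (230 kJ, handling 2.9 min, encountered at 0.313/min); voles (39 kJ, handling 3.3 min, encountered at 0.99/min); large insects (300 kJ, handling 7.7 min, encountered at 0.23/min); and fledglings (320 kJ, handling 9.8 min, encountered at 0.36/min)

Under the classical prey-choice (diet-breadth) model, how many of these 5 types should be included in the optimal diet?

E/h in descending order: small lizards 236, shrews 79.3, large insects 39, fledglings 32.7, voles 11.8 kJ/min. The optimal diet is the largest prefix of this list for which every included type satisfies E_i/h_i > R on the types above it.
Rate on top 1: 59.28. shrews: 79.3 > 59.28 → include.
Rate on top 2: 67.38. large insects: 39 < 67.38 → exclude; stop.
Optimal diet: small lizards, shrews — 2 of 5 types.

2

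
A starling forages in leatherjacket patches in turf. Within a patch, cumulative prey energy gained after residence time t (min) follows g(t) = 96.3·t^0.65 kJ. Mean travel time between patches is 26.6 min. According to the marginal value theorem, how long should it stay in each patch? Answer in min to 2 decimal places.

49.40 min

By the marginal value theorem, leave when the instantaneous gain rate g'(t) equals the habitat-wide average g(t)/(T + t).
g'(t) = 0.65·96.3·t^-0.35. Setting 0.65·96.3·t^-0.35 = 96.3·t^0.65/(26.6+t) gives 0.65(26.6+t) = t, so 0.35·t = 0.65×26.6.
t* = 0.65×26.6/0.35 = 49.4 min.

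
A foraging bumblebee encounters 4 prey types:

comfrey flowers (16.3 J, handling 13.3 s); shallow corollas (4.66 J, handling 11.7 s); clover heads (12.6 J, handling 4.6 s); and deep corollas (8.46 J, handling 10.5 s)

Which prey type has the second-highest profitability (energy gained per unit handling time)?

comfrey flowers

Profitability E/h (J/s): comfrey flowers = 16.3/13.3 = 1.23, shallow corollas = 4.66/11.7 = 0.398, clover heads = 12.6/4.6 = 2.74, deep corollas = 8.46/10.5 = 0.806.
Ranked: clover heads > comfrey flowers > deep corollas > shallow corollas.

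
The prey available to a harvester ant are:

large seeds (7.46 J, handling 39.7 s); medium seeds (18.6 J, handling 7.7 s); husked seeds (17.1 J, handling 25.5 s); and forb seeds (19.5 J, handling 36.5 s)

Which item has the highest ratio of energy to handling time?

In descending order of E/h:
medium seeds: 18.6/7.7 = 2.42 J/s
husked seeds: 17.1/25.5 = 0.671 J/s
forb seeds: 19.5/36.5 = 0.534 J/s
large seeds: 7.46/39.7 = 0.188 J/s

medium seeds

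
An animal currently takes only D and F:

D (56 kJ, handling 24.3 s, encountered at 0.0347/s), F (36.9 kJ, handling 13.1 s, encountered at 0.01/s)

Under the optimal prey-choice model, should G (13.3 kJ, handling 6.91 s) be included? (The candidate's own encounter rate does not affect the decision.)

Intake rate on the current diet: R = (0.0347×56 + 0.01×36.9) / (1 + 0.0347×24.3 + 0.01×13.1) = 2.312/1.974 = 1.171 kJ/s.
Profitability of G: 13.3/6.91 = 1.925 kJ/s.
1.925 > 1.171, so adding G raises the average — include it.

Yes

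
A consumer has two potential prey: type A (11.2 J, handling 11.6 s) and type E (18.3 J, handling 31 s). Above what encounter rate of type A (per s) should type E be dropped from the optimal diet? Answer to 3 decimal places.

At the threshold, the rate on type A alone equals the profitability of type E: λ·11.2/(1 + λ·11.6) = 18.3/31 = 0.5903.
Rearranging, λ(11.2 − 0.5903×11.6) = 0.5903, so λ = 0.5903/4.352 = 0.1356 per s.

0.136 per s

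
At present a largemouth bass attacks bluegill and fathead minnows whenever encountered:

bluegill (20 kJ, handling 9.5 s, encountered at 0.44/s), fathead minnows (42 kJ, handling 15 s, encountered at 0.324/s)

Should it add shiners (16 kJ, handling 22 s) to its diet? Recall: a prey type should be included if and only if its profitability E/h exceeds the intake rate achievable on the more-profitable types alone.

Intake rate on the current diet: R = (0.44×20 + 0.324×42) / (1 + 0.44×9.5 + 0.324×15) = 22.41/10.04 = 2.232 kJ/s.
shiners: E/h = 16/22 = 0.7273 kJ/s.
0.7273 < 2.232, so adding shiners would lower the average — exclude it.

No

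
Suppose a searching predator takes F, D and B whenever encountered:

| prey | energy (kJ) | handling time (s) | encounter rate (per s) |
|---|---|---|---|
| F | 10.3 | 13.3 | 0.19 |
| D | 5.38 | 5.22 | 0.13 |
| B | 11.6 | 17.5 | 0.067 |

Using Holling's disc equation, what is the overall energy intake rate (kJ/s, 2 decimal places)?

0.64 kJ/s

R = Σλ_iE_i / (1 + Σλ_ih_i)
Numerator: 0.19×10.3 + 0.13×5.38 + 0.067×11.6 = 3.434
Denominator: 1 + 0.19×13.3 + 0.13×5.22 + 0.067×17.5 = 5.378
R = 3.434/5.378 = 0.6384 kJ/s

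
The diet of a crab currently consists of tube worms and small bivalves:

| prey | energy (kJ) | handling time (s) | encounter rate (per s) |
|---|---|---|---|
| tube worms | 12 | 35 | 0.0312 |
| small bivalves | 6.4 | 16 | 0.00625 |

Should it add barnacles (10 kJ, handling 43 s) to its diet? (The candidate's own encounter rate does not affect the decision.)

Yes

On tube worms and small bivalves alone, R = ΣλE/(1+Σλh) = 0.4144/2.192 = 0.1891 kJ/s.
Profitability of barnacles: 10/43 = 0.2326 kJ/s.
Since 0.2326 > R, including barnacles increases the long-run rate.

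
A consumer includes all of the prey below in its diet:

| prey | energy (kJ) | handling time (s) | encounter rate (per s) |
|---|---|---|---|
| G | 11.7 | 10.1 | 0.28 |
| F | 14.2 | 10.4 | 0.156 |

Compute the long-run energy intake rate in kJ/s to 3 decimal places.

1.007 kJ/s

R = (0.28×11.7 + 0.156×14.2) / (1 + 0.28×10.1 + 0.156×10.4) = 5.491/5.45 = 1.007 kJ/s.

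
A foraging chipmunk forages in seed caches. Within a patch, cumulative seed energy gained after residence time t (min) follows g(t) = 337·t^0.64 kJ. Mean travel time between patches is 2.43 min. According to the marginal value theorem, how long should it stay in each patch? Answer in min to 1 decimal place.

Maximise g(t)/(T+t): set derivative to zero → g'(t)(T+t) = g(t).
g'(t) = 0.64·337·t^-0.36. Setting 0.64·337·t^-0.36 = 337·t^0.64/(2.43+t) gives 0.64(2.43+t) = t, so 0.36·t = 0.64×2.43.
t* = 0.64×2.43/0.36 = 4.32 min.

4.3 min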